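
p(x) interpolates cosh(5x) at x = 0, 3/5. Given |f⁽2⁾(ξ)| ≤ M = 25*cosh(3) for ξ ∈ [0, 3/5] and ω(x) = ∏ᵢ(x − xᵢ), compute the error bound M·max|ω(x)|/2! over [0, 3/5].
9*cosh(3)/8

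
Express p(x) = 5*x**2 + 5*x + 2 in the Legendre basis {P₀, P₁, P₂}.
(11/3)P₀ + (5)P₁ + (10/3)P₂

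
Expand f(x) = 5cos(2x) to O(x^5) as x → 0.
5 - 10*x**2 + 10*x**4/3 + O(x**5)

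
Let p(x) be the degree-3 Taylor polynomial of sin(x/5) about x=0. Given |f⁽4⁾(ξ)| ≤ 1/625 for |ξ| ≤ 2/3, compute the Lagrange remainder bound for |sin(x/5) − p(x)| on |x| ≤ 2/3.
2/151875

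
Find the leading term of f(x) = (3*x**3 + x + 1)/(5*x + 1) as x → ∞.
3*x**2/5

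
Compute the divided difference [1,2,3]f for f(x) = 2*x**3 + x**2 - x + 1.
13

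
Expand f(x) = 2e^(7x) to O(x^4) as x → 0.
2 + 14*x + 49*x**2 + 343*x**3/3 + O(x**4)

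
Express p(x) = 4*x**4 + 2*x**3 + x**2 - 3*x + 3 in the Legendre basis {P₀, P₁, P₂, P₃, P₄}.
(62/15)P₀ + (-9/5)P₁ + (62/21)P₂ + (4/5)P₃ + (32/35)P₄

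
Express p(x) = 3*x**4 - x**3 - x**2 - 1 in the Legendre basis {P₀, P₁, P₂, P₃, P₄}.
(-11/15)P₀ + (-3/5)P₁ + (22/21)P₂ + (-2/5)P₃ + (24/35)P₄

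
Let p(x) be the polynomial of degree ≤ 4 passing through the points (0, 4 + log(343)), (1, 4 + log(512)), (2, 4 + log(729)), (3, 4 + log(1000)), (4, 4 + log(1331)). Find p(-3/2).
4 + log(2674547297698374264627183411732207537069567390474128814152676841976093056220135929130377352411751*11**(49/128)*3**(7/32)*5**(29/32)*7**(9/128)/251084069415467230553431576928306656644094217778561380515840000000000000000000000000000000000000)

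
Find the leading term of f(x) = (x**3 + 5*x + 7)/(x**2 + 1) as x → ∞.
x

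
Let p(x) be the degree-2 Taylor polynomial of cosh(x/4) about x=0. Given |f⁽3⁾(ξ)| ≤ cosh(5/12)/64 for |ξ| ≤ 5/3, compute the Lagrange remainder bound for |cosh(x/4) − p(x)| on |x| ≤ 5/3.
125*cosh(5/12)/10368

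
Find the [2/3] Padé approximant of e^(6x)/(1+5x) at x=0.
(222*x**2/65 + 201*x/65 + 1)/(876*x**3/65 - 759*x**2/65 + 136*x/65 + 1)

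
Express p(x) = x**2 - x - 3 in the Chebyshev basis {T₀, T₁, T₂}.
(-5/2)T₀ - T₁ + (1/2)T₂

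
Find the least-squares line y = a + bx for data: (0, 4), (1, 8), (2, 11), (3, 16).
a = 39/10, b = 39/10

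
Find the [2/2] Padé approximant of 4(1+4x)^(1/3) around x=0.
(448*x**2/27 + 56*x/3 + 4)/(40*x**2/27 + 10*x/3 + 1)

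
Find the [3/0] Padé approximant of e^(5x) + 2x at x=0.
125*x**3/6 + 25*x**2/2 + 7*x + 1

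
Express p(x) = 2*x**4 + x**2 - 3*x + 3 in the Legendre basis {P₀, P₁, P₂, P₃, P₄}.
(56/15)P₀ + (-3)P₁ + (38/21)P₂ + (16/35)P₄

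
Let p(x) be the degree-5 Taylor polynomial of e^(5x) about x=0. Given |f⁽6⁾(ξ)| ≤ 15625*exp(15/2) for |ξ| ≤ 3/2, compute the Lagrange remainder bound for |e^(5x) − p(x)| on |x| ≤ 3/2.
253125*exp(15/2)/1024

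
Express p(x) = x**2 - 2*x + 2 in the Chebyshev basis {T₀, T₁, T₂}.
(5/2)T₀ + (-2)T₁ + (1/2)T₂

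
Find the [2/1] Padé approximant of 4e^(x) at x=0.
(2*x**2/3 + 8*x/3 + 4)/(1 - x/3)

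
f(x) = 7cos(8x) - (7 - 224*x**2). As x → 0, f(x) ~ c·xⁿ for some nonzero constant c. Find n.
4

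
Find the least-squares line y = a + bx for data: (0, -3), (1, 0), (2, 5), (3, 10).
a = -18/5, b = 22/5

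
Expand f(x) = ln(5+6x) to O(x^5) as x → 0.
log(5) + 6*x/5 - 18*x**2/25 + 72*x**3/125 - 324*x**4/625 + O(x**5)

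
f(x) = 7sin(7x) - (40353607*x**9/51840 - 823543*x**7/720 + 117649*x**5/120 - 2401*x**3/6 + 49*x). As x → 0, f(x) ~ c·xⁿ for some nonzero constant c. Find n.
11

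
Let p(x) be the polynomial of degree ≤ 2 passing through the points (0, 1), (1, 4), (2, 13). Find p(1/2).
7/4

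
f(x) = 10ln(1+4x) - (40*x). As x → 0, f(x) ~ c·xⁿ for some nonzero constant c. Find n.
2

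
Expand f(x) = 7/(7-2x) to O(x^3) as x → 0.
1 + 2*x/7 + 4*x**2/49 + O(x**3)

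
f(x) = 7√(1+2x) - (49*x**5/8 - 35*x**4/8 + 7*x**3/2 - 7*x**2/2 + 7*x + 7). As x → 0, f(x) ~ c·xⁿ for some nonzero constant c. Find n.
6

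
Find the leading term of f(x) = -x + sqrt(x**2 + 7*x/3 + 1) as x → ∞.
7/6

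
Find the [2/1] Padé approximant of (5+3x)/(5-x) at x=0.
(3*x/5 + 1)/(1 - x/5)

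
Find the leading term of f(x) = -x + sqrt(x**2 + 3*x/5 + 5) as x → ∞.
3/10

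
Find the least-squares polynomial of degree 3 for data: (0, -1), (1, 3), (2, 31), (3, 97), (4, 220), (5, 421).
-53/42 + (95/252)x + (5/3)x² + (109/36)x³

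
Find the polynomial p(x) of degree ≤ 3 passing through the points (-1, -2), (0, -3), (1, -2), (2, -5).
-x**3 + x**2 + x - 3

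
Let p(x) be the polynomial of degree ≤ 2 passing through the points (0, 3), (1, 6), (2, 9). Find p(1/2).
9/2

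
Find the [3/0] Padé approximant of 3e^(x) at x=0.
x**3/2 + 3*x**2/2 + 3*x + 3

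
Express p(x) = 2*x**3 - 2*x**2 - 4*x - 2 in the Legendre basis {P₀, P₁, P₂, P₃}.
(-8/3)P₀ + (-14/5)P₁ + (-4/3)P₂ + (4/5)P₃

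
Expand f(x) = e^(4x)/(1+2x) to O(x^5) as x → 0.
1 + 2*x + 4*x**2 + 8*x**3/3 + 16*x**4/3 + O(x**5)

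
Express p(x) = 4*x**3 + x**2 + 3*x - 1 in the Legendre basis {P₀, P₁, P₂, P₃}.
(-2/3)P₀ + (27/5)P₁ + (2/3)P₂ + (8/5)P₃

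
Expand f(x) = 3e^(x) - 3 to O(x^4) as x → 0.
3*x + 3*x**2/2 + x**3/2 + O(x**4)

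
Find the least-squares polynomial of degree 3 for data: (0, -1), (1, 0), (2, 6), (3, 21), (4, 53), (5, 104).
-61/63 + (109/378)x + (-13/63)x² + (47/54)x³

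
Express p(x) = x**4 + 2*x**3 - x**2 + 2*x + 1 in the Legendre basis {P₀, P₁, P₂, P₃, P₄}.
(13/15)P₀ + (16/5)P₁ + (-2/21)P₂ + (4/5)P₃ + (8/35)P₄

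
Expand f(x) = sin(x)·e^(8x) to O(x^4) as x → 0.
x + 8*x**2 + 191*x**3/6 + O(x**4)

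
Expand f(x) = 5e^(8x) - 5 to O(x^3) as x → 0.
40*x + 160*x**2 + O(x**3)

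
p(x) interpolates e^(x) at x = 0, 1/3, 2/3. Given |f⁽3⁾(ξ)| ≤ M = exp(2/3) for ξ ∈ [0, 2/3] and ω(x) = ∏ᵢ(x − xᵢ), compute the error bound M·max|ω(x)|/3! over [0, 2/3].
sqrt(3)*exp(2/3)/729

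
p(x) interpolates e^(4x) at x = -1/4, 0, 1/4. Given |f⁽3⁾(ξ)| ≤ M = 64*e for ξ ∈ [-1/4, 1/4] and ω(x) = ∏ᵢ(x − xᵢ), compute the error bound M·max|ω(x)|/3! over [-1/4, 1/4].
sqrt(3)*e/27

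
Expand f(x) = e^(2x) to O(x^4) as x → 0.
1 + 2*x + 2*x**2 + 4*x**3/3 + O(x**4)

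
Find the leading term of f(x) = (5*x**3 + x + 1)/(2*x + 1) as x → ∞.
5*x**2/2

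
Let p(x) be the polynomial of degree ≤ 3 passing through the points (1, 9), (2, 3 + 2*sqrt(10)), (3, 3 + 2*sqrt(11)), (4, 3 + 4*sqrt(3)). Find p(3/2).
-5*sqrt(11)/8 + sqrt(3)/4 + 39/8 + 15*sqrt(10)/8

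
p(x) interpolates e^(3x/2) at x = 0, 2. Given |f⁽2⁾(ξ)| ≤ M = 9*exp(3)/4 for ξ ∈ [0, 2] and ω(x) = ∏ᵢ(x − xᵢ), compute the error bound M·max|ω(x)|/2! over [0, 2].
9*exp(3)/8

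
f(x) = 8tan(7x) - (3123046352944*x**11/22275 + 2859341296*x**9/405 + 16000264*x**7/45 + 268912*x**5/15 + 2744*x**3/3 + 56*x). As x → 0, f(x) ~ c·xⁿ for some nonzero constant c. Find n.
13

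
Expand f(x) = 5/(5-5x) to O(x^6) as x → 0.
1 + x + x**2 + x**3 + x**4 + x**5 + O(x**6)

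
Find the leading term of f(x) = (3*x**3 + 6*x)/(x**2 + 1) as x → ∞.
3*x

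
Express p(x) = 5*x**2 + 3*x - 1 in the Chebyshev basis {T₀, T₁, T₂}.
(3/2)T₀ + (3)T₁ + (5/2)T₂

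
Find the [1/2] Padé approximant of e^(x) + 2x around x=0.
(145*x/51 + 1)/(-x**2/34 - 8*x/51 + 1)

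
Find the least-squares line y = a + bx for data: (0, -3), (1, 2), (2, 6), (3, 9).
a = -5/2, b = 4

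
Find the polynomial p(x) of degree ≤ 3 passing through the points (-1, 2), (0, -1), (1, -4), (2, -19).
-2*x**3 - x - 1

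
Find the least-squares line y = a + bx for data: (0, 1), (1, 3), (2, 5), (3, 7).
a = 1, b = 2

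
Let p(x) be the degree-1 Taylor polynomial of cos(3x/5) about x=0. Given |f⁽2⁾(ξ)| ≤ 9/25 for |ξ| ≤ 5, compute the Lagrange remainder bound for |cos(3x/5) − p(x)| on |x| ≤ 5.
9/2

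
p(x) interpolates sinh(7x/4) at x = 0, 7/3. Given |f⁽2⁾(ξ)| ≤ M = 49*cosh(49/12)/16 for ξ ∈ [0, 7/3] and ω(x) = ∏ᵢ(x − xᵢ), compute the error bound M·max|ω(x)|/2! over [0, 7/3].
2401*cosh(49/12)/1152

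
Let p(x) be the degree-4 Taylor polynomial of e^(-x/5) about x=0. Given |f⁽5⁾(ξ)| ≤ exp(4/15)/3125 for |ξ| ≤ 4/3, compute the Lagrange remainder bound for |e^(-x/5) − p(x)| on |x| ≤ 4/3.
128*exp(4/15)/11390625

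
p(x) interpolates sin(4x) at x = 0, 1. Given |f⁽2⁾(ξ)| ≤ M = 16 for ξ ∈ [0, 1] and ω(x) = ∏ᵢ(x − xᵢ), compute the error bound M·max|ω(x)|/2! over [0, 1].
2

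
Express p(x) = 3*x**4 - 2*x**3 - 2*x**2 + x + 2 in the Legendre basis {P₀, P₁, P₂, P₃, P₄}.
(29/15)P₀ + (-1/5)P₁ + (8/21)P₂ + (-4/5)P₃ + (24/35)P₄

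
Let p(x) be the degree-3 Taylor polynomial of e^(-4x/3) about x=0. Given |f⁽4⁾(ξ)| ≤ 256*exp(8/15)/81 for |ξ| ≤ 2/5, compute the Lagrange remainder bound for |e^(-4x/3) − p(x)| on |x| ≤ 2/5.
512*exp(8/15)/151875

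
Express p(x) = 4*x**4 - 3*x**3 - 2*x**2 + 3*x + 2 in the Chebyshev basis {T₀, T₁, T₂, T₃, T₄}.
(5/2)T₀ + (3/4)T₁ + T₂ + (-3/4)T₃ + (1/2)T₄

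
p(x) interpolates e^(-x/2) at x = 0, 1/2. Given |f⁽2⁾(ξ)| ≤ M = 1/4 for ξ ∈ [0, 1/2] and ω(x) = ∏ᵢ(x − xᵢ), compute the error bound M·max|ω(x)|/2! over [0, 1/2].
1/128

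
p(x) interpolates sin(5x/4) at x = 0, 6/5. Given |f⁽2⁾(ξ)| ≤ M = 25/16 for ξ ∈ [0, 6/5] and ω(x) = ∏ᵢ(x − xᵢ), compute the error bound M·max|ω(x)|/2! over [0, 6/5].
9/32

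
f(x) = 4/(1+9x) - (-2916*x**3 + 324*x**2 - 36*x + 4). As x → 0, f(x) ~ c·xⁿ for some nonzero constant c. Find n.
4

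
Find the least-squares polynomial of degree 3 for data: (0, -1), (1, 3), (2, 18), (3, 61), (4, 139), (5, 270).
-20/21 + (215/126)x + (-17/84)x² + (77/36)x³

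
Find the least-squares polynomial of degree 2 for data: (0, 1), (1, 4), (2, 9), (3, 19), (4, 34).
47/35 + (-13/70)x + (29/14)x²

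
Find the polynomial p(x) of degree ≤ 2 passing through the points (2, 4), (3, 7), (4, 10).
3*x - 2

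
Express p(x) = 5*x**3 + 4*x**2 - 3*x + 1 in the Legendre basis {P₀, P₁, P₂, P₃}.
(7/3)P₀ + (8/3)P₂ + (2)P₃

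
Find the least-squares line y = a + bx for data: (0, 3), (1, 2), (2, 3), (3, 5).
a = 11/5, b = 7/10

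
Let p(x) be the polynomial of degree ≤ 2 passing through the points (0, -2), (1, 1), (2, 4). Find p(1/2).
-1/2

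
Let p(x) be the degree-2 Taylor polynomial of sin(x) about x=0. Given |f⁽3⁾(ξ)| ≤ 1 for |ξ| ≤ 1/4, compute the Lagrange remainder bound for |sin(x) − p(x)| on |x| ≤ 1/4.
1/384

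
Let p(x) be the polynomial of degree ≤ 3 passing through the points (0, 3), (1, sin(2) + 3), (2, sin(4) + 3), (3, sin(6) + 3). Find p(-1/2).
-35*sin(2)/16 + 21*sin(4)/16 - 5*sin(6)/16 + 3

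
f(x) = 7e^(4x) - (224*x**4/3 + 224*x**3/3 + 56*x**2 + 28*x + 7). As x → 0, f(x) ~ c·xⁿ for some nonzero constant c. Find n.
5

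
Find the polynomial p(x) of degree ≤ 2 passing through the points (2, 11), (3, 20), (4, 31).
x**2 + 4*x - 1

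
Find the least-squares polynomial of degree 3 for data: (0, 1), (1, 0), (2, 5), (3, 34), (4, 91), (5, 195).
68/63 + (-298/189)x + (-499/252)x² + (217/108)x³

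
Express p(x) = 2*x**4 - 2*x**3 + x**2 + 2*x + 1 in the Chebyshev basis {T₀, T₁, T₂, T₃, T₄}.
(9/4)T₀ + (1/2)T₁ + (3/2)T₂ + (-1/2)T₃ + (1/4)T₄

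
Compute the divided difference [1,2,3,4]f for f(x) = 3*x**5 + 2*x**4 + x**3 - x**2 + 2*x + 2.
216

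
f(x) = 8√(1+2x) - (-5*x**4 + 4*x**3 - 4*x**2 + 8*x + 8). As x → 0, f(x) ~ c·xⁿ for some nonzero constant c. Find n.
5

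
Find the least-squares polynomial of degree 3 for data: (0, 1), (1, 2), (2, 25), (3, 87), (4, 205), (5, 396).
1 + (-13/3)x + (5/2)x² + (17/6)x³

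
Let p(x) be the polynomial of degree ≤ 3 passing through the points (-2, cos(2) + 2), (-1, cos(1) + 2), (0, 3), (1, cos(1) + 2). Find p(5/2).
-157/16 - 35*cos(2)/16 + 15*cos(1)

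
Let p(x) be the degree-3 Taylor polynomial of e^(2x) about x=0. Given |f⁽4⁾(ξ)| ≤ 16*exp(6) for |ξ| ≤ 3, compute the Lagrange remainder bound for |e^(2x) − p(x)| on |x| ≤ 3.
54*exp(6)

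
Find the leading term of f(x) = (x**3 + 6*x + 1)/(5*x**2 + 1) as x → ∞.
x/5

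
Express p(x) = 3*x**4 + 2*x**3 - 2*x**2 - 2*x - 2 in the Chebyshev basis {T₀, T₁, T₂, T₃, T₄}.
(-15/8)T₀ + (-1/2)T₁ + (1/2)T₂ + (1/2)T₃ + (3/8)T₄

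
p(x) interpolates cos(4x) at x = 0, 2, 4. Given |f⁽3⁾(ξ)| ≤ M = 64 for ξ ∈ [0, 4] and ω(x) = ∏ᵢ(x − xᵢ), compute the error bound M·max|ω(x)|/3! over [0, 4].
512*sqrt(3)/27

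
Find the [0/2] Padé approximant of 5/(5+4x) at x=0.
1/(4*x/5 + 1)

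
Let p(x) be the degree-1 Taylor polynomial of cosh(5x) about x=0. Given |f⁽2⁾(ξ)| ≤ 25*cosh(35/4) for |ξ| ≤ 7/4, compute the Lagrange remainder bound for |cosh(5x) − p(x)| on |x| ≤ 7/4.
1225*cosh(35/4)/32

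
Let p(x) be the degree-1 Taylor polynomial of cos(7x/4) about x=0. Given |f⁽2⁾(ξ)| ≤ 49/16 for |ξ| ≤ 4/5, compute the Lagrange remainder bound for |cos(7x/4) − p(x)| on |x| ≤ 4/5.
49/50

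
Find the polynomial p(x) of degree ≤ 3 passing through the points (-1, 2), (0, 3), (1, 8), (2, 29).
2*x**3 + 2*x**2 + x + 3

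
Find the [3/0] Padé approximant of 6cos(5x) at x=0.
6 - 75*x**2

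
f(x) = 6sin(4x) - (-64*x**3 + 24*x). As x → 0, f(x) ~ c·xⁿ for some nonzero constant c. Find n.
5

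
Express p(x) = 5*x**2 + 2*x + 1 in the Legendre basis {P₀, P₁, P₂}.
(8/3)P₀ + (2)P₁ + (10/3)P₂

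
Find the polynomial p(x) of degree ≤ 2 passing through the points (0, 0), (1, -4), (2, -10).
-x**2 - 3*x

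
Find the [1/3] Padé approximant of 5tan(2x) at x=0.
10*x/(1 - 4*x**2/3)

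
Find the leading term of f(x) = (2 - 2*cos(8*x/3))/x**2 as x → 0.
64/9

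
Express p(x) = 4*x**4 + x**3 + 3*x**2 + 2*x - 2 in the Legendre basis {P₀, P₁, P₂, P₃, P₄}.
(-1/5)P₀ + (13/5)P₁ + (30/7)P₂ + (2/5)P₃ + (32/35)P₄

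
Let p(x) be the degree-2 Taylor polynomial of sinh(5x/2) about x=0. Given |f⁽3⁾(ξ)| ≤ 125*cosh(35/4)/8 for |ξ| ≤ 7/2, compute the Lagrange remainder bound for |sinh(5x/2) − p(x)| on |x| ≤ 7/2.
42875*cosh(35/4)/384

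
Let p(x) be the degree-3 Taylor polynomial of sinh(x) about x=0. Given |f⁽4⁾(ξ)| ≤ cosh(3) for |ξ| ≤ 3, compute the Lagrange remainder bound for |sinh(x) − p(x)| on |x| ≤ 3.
27*cosh(3)/8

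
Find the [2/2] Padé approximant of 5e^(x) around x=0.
(5*x**2/12 + 5*x/2 + 5)/(x**2/12 - x/2 + 1)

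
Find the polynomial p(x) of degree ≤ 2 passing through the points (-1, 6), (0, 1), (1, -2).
x**2 - 4*x + 1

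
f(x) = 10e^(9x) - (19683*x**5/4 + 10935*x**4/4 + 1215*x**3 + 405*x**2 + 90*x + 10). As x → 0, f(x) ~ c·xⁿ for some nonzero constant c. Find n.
6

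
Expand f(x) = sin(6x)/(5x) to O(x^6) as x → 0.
6/5 - 36*x**2/5 + 324*x**4/25 + O(x**6)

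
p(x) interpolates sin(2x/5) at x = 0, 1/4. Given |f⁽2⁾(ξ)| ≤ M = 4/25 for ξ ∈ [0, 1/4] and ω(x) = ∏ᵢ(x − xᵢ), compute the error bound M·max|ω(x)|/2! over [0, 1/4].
1/800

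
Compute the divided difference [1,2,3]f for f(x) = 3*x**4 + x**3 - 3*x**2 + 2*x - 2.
78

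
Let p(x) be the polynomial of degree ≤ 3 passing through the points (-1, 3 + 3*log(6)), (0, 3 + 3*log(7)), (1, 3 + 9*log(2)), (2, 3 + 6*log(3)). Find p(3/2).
3 + log(2304*2**(5/8)*21**(1/16)/7)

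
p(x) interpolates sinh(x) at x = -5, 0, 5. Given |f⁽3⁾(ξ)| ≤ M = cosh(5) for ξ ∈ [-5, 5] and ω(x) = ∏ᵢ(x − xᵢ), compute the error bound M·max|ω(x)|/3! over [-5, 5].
125*sqrt(3)*cosh(5)/27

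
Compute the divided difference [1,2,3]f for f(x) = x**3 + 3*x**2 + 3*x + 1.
9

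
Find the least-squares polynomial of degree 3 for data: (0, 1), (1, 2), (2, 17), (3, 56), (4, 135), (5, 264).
20/21 + (-125/126)x + (1/6)x² + (19/9)x³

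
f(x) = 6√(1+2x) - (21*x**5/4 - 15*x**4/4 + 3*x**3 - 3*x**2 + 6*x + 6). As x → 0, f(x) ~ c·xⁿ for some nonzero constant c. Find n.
6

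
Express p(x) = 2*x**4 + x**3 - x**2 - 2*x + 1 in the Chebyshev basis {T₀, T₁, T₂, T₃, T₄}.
(5/4)T₀ + (-5/4)T₁ + (1/2)T₂ + (1/4)T₃ + (1/4)T₄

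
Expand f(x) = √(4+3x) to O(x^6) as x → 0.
2 + 3*x/4 - 9*x**2/64 + 27*x**3/512 - 405*x**4/16384 + 1701*x**5/131072 + O(x**6)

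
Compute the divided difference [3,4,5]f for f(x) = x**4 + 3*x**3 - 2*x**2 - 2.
131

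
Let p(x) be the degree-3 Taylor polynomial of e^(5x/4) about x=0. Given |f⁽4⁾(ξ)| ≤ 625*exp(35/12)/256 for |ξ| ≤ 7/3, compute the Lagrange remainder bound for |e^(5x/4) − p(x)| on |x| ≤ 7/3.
1500625*exp(35/12)/497664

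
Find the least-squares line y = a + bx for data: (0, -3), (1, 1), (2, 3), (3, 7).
a = -14/5, b = 16/5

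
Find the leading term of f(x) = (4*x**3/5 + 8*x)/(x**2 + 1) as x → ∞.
4*x/5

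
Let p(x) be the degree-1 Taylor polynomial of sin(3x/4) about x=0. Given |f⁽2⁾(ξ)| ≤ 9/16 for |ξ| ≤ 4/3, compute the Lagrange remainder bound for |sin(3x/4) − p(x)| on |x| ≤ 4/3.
1/2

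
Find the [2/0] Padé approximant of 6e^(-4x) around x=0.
48*x**2 - 24*x + 6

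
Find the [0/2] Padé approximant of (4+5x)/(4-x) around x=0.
1/(15*x**2/8 - 3*x/2 + 1)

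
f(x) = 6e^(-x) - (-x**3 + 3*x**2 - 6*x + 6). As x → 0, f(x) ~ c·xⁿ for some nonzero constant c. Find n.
4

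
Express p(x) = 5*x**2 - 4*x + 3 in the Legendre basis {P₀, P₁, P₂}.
(14/3)P₀ + (-4)P₁ + (10/3)P₂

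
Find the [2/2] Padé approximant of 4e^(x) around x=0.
(x**2/3 + 2*x + 4)/(x**2/12 - x/2 + 1)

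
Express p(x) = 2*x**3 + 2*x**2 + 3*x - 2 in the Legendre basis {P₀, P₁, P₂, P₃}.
(-4/3)P₀ + (21/5)P₁ + (4/3)P₂ + (4/5)P₃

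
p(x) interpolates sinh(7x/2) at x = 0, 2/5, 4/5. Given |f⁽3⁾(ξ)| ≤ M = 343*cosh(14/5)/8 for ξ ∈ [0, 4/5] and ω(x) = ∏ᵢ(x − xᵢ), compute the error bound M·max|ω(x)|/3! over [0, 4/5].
343*sqrt(3)*cosh(14/5)/3375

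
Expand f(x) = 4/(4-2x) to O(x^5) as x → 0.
1 + x/2 + x**2/4 + x**3/8 + x**4/16 + O(x**5)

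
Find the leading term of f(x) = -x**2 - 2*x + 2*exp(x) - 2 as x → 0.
x**3/3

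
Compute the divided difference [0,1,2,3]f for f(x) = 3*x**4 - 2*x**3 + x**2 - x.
16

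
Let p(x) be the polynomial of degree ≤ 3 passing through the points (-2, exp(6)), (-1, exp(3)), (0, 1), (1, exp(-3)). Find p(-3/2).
(1 + 5*(-1 + 3*exp(3) + exp(6))*exp(3))*exp(-3)/16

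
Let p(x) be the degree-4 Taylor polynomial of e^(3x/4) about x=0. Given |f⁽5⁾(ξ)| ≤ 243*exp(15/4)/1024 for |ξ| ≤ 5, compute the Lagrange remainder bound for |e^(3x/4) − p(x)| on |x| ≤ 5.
50625*exp(15/4)/8192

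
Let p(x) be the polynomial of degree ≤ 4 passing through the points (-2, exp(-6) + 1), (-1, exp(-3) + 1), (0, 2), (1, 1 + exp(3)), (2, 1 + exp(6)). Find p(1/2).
((-5*exp(6) + 218 + 60*exp(3))*exp(6) - 20*exp(3) + 3)*exp(-6)/128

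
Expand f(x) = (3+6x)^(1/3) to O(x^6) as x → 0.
3**(1/3) + 2*3**(1/3)*x/3 - 4*3**(1/3)*x**2/9 + 40*3**(1/3)*x**3/81 - 160*3**(1/3)*x**4/243 + 704*3**(1/3)*x**5/729 + O(x**6)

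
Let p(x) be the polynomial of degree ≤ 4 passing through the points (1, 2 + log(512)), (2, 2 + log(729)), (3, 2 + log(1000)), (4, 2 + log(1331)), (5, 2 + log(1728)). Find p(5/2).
2 + log(450*11**(17/32)*2**(115/128)*3**(113/128)*5**(7/64)/11)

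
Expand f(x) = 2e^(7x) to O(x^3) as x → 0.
2 + 14*x + 49*x**2 + O(x**3)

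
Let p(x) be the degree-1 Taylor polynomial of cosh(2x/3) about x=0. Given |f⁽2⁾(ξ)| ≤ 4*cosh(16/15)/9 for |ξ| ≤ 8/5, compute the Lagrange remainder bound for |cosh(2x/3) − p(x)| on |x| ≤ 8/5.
128*cosh(16/15)/225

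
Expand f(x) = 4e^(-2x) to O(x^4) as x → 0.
4 - 8*x + 8*x**2 - 16*x**3/3 + O(x**4)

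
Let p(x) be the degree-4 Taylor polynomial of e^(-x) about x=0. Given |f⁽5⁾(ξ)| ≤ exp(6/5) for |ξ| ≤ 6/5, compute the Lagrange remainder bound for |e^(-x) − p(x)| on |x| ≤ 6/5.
324*exp(6/5)/15625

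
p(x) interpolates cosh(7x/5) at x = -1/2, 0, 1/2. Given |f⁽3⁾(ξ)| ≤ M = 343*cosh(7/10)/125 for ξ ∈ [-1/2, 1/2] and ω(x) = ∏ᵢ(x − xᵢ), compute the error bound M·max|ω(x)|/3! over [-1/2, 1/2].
343*sqrt(3)*cosh(7/10)/27000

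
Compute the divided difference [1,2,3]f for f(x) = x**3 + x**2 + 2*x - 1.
7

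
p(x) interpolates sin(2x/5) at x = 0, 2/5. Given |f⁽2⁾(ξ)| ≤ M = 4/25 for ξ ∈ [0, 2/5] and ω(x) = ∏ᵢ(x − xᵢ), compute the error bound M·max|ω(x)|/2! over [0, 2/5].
2/625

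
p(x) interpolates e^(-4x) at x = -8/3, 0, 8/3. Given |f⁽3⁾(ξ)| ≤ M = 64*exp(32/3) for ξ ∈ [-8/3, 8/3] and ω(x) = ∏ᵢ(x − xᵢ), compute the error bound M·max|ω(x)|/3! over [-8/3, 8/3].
32768*sqrt(3)*exp(32/3)/729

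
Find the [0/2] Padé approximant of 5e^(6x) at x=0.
5/(18*x**2 - 6*x + 1)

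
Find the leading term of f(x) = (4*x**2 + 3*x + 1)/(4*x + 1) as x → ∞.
x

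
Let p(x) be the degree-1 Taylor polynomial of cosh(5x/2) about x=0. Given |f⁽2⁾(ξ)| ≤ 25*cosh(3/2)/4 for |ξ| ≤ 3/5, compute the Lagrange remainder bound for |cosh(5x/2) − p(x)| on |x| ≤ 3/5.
9*cosh(3/2)/8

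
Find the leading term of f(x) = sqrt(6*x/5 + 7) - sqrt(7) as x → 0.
3*sqrt(7)*x/35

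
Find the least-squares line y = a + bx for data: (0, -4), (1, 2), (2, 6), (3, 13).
a = -4, b = 11/2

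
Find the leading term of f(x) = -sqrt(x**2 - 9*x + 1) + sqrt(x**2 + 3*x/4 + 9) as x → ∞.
39/8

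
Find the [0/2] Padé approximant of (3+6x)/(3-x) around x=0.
1/(14*x**2/3 - 7*x/3 + 1)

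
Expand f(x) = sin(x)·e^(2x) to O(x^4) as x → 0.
x + 2*x**2 + 11*x**3/6 + O(x**4)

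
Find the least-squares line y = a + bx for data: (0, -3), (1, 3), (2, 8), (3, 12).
a = -5/2, b = 5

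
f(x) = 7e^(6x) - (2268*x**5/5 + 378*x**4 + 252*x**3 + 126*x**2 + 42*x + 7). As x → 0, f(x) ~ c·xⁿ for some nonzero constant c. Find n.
6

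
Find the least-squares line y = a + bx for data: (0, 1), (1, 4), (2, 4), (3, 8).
a = 11/10, b = 21/10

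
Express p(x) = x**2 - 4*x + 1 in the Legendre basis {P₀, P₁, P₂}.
(4/3)P₀ + (-4)P₁ + (2/3)P₂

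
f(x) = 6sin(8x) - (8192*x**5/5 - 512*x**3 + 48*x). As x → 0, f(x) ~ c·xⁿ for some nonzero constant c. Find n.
7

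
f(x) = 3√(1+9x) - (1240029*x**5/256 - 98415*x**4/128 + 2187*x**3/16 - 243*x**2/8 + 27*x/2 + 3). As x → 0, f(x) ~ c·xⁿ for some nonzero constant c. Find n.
6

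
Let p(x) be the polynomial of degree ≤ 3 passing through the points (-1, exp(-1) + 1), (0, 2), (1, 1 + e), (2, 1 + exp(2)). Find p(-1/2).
(5 + e*(-5*e + exp(2) + 31))*exp(-1)/16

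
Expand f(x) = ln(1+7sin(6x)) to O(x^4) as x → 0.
42*x - 882*x**2 + 24444*x**3 + O(x**4)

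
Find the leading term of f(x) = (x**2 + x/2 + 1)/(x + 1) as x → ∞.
x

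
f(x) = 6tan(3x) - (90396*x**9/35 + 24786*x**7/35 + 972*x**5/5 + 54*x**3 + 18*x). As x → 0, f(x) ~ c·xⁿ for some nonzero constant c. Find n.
11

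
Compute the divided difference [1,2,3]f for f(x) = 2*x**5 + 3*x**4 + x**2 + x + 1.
256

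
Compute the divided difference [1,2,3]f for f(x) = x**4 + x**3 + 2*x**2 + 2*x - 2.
33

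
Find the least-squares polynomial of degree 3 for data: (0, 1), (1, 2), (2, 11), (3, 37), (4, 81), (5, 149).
73/63 + (-1219/378)x + (685/252)x² + (83/108)x³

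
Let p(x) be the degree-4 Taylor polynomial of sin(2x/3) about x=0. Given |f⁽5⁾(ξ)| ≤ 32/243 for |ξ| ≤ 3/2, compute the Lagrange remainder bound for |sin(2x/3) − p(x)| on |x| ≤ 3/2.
1/120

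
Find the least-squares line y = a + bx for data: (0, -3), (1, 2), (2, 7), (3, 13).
a = -16/5, b = 53/10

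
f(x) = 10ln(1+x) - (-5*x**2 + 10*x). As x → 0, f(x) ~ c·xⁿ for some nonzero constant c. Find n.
3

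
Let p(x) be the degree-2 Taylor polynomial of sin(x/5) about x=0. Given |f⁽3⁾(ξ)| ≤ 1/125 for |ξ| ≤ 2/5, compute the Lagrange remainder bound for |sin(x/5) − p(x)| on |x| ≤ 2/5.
4/46875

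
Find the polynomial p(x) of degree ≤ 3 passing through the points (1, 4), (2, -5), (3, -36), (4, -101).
-2*x**3 + x**2 + 2*x + 3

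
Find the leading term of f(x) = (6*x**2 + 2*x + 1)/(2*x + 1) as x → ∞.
3*x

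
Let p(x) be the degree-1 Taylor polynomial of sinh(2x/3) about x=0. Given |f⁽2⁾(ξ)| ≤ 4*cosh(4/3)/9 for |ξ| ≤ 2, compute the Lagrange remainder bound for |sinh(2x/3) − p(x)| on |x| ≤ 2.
8*cosh(4/3)/9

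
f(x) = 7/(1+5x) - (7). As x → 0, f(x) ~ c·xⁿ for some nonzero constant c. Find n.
1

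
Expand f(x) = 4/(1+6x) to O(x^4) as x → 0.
4 - 24*x + 144*x**2 - 864*x**3 + O(x**4)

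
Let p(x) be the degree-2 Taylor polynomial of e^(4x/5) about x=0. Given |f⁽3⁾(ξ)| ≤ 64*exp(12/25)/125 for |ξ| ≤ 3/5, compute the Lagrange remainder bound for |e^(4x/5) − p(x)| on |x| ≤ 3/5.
288*exp(12/25)/15625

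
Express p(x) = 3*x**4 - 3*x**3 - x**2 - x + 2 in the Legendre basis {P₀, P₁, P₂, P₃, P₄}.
(34/15)P₀ + (-14/5)P₁ + (22/21)P₂ + (-6/5)P₃ + (24/35)P₄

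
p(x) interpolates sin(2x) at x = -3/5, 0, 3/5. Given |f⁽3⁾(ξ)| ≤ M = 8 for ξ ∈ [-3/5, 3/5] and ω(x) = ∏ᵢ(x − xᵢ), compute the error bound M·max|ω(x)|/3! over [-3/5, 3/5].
8*sqrt(3)/125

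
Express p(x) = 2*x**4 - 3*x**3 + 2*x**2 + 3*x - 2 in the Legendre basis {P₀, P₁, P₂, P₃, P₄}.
(-14/15)P₀ + (6/5)P₁ + (52/21)P₂ + (-6/5)P₃ + (16/35)P₄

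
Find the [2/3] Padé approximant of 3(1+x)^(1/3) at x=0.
(7*x**2/6 + 4*x + 3)/(-x**3/162 + x**2/6 + x + 1)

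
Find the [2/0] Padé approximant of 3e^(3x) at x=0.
27*x**2/2 + 9*x + 3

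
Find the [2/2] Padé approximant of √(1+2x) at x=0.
(5*x**2/4 + 5*x/2 + 1)/(x**2/4 + 3*x/2 + 1)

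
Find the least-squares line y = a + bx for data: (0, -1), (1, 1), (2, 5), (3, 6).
a = -1, b = 5/2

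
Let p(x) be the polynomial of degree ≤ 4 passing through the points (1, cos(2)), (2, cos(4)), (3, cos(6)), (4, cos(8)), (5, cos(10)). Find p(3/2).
35*cos(4)/32 - 35*cos(6)/64 + 35*cos(2)/128 + 7*cos(8)/32 - 5*cos(10)/128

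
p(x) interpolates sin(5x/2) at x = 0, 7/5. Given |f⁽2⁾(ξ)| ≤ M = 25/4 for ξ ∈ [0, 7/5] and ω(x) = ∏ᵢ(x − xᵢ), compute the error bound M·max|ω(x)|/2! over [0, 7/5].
49/32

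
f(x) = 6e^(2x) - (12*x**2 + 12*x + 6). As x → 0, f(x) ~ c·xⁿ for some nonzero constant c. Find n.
3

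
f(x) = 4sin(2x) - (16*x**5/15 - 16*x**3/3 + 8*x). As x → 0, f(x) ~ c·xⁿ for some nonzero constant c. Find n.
7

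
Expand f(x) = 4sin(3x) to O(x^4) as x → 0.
12*x - 18*x**3 + O(x**4)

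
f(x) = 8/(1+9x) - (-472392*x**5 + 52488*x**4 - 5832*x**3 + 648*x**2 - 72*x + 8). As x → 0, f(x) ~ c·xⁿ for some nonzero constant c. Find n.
6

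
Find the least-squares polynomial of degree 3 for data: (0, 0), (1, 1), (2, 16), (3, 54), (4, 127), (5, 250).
-3/14 + (-5/28)x + (1/28)x² + (2)x³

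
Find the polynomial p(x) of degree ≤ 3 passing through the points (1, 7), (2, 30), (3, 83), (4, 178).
2*x**3 + 3*x**2 + 2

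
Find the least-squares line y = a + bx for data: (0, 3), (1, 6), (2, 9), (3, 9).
a = 18/5, b = 21/10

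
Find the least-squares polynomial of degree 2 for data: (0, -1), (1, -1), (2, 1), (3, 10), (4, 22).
-27/35 + (-221/70)x + (31/14)x²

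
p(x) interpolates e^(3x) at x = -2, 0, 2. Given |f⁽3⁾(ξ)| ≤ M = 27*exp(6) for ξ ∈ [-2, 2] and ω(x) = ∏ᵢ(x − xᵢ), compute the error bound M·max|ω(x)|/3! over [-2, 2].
8*sqrt(3)*exp(6)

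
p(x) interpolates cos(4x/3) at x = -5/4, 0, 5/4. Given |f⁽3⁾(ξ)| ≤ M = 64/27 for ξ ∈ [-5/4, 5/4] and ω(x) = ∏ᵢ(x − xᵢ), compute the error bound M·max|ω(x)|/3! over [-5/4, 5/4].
125*sqrt(3)/729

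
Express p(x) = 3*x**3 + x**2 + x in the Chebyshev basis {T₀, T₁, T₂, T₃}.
(1/2)T₀ + (13/4)T₁ + (1/2)T₂ + (3/4)T₃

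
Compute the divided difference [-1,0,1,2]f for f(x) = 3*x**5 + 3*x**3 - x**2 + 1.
18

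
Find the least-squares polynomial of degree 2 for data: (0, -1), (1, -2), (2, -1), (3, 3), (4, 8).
-37/35 + (-139/70)x + (15/14)x²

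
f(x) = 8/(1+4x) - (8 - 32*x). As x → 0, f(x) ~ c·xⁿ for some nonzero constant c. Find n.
2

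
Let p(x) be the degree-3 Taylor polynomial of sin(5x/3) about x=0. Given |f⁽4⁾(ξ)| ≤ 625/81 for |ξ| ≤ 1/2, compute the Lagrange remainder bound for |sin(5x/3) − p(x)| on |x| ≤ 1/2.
625/31104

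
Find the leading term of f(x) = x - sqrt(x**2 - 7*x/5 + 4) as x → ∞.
7/10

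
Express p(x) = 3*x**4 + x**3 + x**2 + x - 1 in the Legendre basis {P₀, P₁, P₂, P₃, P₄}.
(-1/15)P₀ + (8/5)P₁ + (50/21)P₂ + (2/5)P₃ + (24/35)P₄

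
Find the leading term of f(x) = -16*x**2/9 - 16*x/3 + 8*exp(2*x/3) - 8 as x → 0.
32*x**3/81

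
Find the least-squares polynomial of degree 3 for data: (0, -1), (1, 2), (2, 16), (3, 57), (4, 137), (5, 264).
-5/7 + (-13/14)x + (11/14)x² + (2)x³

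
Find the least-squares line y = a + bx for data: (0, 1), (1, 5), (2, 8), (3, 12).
a = 11/10, b = 18/5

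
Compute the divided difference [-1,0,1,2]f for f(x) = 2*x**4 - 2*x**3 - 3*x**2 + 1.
2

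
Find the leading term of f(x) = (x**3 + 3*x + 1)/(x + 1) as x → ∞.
x**2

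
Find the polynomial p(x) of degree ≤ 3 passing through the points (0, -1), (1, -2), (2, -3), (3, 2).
x**3 - 3*x**2 + x - 1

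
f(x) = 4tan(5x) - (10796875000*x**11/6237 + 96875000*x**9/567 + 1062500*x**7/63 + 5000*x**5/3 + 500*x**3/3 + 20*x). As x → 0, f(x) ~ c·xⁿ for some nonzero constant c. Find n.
13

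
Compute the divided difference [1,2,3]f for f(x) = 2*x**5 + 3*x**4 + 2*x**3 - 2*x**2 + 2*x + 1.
265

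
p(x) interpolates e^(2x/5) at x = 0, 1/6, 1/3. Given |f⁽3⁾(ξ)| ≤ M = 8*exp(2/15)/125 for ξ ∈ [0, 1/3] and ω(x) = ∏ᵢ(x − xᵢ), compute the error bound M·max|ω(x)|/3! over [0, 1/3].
sqrt(3)*exp(2/15)/91125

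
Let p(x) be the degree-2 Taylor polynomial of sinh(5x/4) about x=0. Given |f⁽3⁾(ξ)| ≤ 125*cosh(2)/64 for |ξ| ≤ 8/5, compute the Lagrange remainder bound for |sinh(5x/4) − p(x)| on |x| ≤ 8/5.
4*cosh(2)/3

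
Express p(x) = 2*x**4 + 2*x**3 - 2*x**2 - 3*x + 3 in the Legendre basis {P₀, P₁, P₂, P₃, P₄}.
(41/15)P₀ + (-9/5)P₁ + (-4/21)P₂ + (4/5)P₃ + (16/35)P₄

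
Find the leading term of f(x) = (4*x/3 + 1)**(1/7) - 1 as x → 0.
4*x/21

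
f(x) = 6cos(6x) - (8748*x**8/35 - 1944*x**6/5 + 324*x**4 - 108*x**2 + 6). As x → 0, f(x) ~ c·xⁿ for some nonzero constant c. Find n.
10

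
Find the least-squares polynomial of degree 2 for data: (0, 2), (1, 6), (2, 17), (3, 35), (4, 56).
58/35 + (139/70)x + (41/14)x²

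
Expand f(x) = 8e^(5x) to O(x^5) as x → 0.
8 + 40*x + 100*x**2 + 500*x**3/3 + 625*x**4/3 + O(x**5)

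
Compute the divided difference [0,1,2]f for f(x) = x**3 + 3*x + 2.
3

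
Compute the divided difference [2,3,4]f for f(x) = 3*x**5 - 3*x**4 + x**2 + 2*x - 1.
691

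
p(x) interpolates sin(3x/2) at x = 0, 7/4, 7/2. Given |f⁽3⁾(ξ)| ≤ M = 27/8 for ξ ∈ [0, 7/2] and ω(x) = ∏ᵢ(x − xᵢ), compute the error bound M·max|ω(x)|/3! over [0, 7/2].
343*sqrt(3)/512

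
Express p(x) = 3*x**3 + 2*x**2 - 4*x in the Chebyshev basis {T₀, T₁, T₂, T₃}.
T₀ + (-7/4)T₁ + T₂ + (3/4)T₃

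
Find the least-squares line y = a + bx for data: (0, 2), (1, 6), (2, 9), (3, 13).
a = 21/10, b = 18/5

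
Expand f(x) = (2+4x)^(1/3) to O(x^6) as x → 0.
2**(1/3) + 2*2**(1/3)*x/3 - 4*2**(1/3)*x**2/9 + 40*2**(1/3)*x**3/81 - 160*2**(1/3)*x**4/243 + 704*2**(1/3)*x**5/729 + O(x**6)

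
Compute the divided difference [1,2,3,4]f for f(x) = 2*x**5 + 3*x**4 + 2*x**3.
162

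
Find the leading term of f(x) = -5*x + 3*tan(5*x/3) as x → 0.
125*x**3/27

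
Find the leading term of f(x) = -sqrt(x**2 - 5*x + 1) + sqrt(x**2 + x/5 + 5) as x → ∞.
13/5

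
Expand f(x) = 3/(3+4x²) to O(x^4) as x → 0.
1 - 4*x**2/3 + O(x**4)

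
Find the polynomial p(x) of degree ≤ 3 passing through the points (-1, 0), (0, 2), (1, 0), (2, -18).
-2*x**3 - 2*x**2 + 2*x + 2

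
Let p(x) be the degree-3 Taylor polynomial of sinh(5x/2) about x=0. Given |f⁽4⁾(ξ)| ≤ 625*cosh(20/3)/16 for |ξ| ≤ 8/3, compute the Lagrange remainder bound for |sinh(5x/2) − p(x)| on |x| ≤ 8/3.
20000*cosh(20/3)/243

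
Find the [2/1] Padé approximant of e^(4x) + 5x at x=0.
(-4*x**2 + 23*x/3 + 1)/(1 - 4*x/3)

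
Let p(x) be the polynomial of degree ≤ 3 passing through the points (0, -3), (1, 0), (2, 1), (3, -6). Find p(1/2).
-13/8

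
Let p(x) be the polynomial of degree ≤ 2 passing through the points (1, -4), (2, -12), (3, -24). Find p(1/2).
-3/2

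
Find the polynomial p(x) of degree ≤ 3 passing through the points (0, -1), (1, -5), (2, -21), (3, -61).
-2*x**3 - 2*x - 1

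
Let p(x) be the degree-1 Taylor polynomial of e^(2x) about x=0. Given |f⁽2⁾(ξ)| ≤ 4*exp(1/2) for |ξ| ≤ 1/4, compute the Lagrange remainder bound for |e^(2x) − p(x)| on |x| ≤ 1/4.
exp(1/2)/8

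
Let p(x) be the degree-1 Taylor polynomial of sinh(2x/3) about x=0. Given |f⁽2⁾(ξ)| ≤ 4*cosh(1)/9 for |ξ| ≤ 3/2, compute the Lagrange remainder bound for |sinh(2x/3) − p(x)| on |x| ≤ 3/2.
cosh(1)/2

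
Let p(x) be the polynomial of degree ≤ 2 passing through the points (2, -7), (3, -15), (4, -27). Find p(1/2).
-5/2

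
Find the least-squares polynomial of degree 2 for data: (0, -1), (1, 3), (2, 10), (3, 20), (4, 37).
-23/35 + (71/70)x + (29/14)x²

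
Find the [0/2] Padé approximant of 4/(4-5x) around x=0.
1/(1 - 5*x/4)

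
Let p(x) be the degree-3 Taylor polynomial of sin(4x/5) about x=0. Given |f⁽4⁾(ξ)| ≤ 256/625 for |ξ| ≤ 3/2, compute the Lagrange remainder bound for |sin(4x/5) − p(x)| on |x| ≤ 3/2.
54/625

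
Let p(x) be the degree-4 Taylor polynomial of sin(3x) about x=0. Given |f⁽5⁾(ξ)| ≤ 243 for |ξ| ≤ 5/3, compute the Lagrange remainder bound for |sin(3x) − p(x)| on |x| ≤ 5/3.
625/24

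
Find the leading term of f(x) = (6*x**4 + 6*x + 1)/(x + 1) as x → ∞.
6*x**3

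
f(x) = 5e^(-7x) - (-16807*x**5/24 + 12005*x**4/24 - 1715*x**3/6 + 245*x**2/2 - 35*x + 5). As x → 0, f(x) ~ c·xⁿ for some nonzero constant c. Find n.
6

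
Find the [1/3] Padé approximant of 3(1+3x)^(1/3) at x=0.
(15*x/2 + 3)/(x**3/3 - x**2/2 + 3*x/2 + 1)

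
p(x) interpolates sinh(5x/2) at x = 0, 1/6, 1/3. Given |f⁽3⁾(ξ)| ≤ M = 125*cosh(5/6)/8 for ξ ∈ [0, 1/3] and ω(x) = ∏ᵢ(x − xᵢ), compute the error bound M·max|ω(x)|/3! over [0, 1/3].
125*sqrt(3)*cosh(5/6)/46656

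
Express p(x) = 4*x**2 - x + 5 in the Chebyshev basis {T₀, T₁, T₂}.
(7)T₀ - T₁ + (2)T₂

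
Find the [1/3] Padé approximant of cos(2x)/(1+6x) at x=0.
(1 - 5*x/18)/(103*x**3/9 + x**2/3 + 103*x/18 + 1)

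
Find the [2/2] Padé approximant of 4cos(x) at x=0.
(4 - 5*x**2/3)/(x**2/12 + 1)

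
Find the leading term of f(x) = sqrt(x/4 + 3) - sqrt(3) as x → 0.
sqrt(3)*x/24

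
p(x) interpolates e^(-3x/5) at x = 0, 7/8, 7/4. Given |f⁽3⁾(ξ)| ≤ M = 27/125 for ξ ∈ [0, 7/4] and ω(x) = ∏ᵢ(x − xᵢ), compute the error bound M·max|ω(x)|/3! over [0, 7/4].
343*sqrt(3)/64000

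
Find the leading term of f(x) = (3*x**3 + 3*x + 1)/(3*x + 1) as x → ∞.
x**2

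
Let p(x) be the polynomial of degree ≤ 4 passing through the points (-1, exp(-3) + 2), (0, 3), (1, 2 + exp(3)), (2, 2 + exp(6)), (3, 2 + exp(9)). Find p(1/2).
(-5 + (-20*exp(6) + 316 + 90*exp(3) + 3*exp(9))*exp(3))*exp(-3)/128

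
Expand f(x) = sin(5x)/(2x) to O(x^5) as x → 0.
5/2 - 125*x**2/12 + 625*x**4/48 + O(x**5)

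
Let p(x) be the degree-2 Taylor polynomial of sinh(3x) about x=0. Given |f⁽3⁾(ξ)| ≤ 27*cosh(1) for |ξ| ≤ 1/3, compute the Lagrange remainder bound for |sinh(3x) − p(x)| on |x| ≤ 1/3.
cosh(1)/6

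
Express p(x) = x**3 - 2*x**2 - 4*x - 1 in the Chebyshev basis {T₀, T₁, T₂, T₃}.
(-2)T₀ + (-13/4)T₁ - T₂ + (1/4)T₃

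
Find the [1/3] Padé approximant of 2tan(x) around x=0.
2*x/(1 - x**2/3)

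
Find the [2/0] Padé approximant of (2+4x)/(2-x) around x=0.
5*x**2/4 + 5*x/2 + 1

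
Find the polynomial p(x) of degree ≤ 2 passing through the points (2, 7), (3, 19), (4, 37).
3*x**2 - 3*x + 1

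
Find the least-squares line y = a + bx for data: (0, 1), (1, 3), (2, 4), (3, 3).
a = 17/10, b = 7/10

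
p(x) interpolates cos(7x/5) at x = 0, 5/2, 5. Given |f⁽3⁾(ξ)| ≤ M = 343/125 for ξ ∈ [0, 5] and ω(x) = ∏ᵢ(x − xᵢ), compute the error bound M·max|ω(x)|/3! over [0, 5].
343*sqrt(3)/216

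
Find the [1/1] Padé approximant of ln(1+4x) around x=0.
4*x/(2*x + 1)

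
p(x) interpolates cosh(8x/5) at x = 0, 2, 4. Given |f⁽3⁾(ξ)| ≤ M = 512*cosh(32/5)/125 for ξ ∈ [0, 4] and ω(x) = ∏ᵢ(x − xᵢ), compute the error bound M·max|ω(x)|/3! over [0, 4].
4096*sqrt(3)*cosh(32/5)/3375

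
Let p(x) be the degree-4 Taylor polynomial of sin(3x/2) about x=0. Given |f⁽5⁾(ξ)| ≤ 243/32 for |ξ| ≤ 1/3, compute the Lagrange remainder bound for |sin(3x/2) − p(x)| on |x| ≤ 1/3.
1/3840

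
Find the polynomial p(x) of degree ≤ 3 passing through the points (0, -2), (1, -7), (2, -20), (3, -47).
-x**3 - x**2 - 3*x - 2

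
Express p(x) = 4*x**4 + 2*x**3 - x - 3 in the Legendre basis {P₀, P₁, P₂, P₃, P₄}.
(-11/5)P₀ + (1/5)P₁ + (16/7)P₂ + (4/5)P₃ + (32/35)P₄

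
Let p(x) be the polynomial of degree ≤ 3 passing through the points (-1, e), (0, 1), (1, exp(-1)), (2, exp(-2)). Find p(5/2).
(-35*e + 35 + (21 - 5*e)*exp(2))*exp(-2)/16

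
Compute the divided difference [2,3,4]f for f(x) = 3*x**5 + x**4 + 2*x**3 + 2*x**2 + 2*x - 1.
930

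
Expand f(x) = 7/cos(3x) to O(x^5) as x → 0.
7 + 63*x**2/2 + 945*x**4/8 + O(x**5)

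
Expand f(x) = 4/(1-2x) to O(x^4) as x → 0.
4 + 8*x + 16*x**2 + 32*x**3 + O(x**4)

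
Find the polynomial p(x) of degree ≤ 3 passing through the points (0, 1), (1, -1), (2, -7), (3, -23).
-x**3 + x**2 - 2*x + 1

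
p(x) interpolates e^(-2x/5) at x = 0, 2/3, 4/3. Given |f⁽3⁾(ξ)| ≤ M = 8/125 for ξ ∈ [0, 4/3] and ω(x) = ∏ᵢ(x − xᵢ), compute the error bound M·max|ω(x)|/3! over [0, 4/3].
64*sqrt(3)/91125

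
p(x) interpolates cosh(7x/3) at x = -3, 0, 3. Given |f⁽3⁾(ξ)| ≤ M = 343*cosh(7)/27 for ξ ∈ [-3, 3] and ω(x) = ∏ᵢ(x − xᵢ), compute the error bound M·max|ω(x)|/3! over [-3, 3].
343*sqrt(3)*cosh(7)/27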